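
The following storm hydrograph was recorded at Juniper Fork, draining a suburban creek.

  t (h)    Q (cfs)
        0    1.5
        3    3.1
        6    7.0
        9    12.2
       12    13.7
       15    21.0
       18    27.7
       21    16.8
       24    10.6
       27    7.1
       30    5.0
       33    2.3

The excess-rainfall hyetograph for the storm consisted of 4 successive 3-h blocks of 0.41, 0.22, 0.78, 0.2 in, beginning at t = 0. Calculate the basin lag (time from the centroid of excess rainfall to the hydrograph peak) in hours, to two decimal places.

Centroid of excess rainfall: t_c = Σ P_i·t̄_i / ΣP_i = 5.9348 h (block centres at 1.5, 4.5, 7.5, 10.5 h).
Hydrograph peak occurs at t = 18 h, so basin lag t_L = 18 − 5.9348 = 12.07 h.

t_L ≈ 12.07 h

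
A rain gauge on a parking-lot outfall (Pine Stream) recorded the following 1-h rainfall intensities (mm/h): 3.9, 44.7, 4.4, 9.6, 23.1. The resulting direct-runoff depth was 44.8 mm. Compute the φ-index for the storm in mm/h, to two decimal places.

Only the 2 blocks with intensity above φ contribute runoff: 44.7, 23.1 mm/h.
Σ(I−φ)·Δt = d  ⇒  (44.7+23.1 − 2φ)·1 = 44.8
φ = (67.80 − 44.8/1) / 2 = 11.50 mm/h.

φ ≈ 11.50 mm/h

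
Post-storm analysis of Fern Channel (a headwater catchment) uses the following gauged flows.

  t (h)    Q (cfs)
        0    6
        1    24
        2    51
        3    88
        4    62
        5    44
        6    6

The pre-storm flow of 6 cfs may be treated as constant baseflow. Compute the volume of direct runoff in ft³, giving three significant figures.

Direct-runoff ordinates (Q − Q_b): 0.0, 18.0, 45.0, 82.0, 56.0, 38.0, 0.0 cfs.
ΣQ_DR = 239.0 cfs.
With Δt = 1 h = 3600 s, V = ΣQ_DR · Δt = 239.0 × 3600 = 8.60 × 10^5 ft³.

V ≈ 8.60 × 10^5 ft³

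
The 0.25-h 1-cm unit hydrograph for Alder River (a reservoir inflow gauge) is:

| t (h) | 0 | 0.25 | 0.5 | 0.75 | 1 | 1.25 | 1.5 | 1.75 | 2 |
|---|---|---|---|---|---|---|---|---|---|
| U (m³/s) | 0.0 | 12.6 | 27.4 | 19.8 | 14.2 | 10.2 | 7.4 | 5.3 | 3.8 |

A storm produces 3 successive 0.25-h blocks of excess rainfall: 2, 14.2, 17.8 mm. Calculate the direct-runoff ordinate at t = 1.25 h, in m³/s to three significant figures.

By discrete convolution, Q_j = Σ (P_i / 10 mm) · U_{j−i}.
At t = 1.25 h (j=5): Q = (2/10)·10.2 + (14.2/10)·14.2 + (17.8/10)·19.8 = 57.4 m³/s.

Q ≈ 57.4 m³/s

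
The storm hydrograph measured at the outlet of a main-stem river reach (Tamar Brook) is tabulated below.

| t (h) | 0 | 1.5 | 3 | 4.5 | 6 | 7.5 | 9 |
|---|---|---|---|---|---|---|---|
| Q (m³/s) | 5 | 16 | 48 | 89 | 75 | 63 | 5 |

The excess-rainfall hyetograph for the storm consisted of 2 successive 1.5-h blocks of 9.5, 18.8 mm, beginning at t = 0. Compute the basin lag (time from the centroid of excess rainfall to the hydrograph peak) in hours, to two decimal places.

t_L ≈ 2.75 h

Centroid of excess rainfall: t_c = Σ P_i·t̄_i / ΣP_i = 1.7465 h (block centres at 0.75, 2.25 h).
Hydrograph peak occurs at t = 4.5 h, so basin lag t_L = 4.5 − 1.7465 = 2.75 h.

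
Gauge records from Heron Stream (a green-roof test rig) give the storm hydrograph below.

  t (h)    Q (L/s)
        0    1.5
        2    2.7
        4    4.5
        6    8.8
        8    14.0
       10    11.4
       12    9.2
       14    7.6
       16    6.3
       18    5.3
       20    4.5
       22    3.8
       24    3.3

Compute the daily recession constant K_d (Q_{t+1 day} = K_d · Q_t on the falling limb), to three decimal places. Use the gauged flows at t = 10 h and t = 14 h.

K_d ≈ 0.088

Between t = 10 h and t = 14 h the flow falls from 11.4 to 7.6 L/s over 2×2 h = 4 h.
Per-interval ratio K = (7.6/11.4)^(1/2) = 0.8165; K_d = K^(24/2) = 0.088.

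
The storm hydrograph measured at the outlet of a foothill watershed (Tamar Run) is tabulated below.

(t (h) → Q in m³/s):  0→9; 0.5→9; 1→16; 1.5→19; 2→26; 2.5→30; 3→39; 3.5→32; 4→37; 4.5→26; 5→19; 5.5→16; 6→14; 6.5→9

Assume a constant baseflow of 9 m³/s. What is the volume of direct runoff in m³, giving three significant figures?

Direct-runoff ordinates (Q − Q_b): 0.0, 0.0, 7.0, 10.0, 17.0, 21.0, 30.0, 23.0, 28.0, 17.0, 10.0, 7.0, 5.0, 0.0 m³/s.
ΣQ_DR = 175.0 m³/s.
With Δt = 0.5 h = 1800 s, V = ΣQ_DR · Δt = 175.0 × 1800 = 3.15 × 10^5 m³.

V ≈ 3.15 × 10^5 m³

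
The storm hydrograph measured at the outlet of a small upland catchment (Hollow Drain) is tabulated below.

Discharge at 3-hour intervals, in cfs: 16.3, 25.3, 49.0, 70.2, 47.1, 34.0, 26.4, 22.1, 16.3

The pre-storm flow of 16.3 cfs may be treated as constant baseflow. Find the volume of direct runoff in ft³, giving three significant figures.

Direct-runoff ordinates (Q − Q_b): 0.0, 9.0, 32.7, 53.9, 30.8, 17.7, 10.1, 5.8, 0.0 cfs.
ΣQ_DR = 160.0 cfs.
With Δt = 3 h = 10800 s, V = ΣQ_DR · Δt = 160.0 × 10800 = 1.73 × 10^6 ft³.

V ≈ 1.73 × 10^6 ft³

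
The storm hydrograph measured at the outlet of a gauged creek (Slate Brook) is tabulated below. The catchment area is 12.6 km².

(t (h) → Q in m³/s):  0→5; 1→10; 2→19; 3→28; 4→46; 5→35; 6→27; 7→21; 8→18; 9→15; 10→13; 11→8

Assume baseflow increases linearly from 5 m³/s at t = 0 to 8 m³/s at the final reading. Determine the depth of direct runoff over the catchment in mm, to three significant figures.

Direct runoff: 0.00, 4.73, 13.45, 22.18, 39.91, 28.64, 20.36, 14.09, 10.82, 7.55, 5.27, 0.00 m³/s; ΣQ_DR = 167.0 m³/s.
V = ΣQ_DR · Δt = 167.0 × 3600 s = 6.012 × 10^5 m³.
Over A = 12.6 km², depth = V / A = 47.7 mm.

d ≈ 47.7 mm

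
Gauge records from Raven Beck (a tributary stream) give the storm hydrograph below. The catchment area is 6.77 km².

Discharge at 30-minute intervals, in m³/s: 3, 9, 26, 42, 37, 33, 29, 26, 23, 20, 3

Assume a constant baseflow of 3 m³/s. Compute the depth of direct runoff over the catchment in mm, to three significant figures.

d ≈ 58.0 mm

Direct runoff: 0.0, 6.0, 23.0, 39.0, 34.0, 30.0, 26.0, 23.0, 20.0, 17.0, 0.0 m³/s; ΣQ_DR = 218.0 m³/s.
V = ΣQ_DR · Δt = 218.0 × 1800 s = 3.924 × 10^5 m³.
Over A = 6.77 km², depth = V / A = 58.0 mm.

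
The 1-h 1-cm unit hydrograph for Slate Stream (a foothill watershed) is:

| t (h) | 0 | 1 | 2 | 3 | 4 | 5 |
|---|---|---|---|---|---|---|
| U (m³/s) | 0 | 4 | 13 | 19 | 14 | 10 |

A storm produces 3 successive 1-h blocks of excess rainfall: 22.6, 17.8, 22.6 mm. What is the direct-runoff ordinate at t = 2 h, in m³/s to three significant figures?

By discrete convolution, Q_j = Σ (P_i / 10 mm) · U_{j−i}.
At t = 2 h (j=2): Q = (22.6/10)·13 + (17.8/10)·4 + (22.6/10)·0 = 36.5 m³/s.

Q ≈ 36.5 m³/s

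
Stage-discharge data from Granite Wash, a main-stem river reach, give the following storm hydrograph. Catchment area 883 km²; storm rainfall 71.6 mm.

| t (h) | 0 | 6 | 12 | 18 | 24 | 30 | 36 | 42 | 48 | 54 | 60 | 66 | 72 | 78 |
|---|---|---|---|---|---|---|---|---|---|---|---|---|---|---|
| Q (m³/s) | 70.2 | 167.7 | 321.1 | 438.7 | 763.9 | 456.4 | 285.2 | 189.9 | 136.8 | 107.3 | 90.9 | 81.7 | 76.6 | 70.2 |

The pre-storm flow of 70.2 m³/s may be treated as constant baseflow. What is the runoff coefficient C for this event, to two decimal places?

C ≈ 0.78

ΣQ_DR = 2274 m³/s; V = ΣQ_DR·Δt = 4.911 × 10^7 m³.
Runoff depth d = V / A = 55.62 mm.
C = d / P = 55.62 / 71.6 = 0.78.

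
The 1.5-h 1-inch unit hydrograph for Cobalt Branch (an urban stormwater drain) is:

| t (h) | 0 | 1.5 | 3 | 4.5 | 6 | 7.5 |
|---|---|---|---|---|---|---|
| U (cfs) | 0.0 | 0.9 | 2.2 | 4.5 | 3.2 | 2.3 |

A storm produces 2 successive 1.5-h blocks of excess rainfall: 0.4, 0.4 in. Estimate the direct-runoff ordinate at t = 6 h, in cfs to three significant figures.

By discrete convolution, Q_j = Σ (P_i / 1 in) · U_{j−i}.
At t = 6 h (j=4): Q = (0.4/1)·3.2 + (0.4/1)·4.5 = 3.08 cfs.

Q ≈ 3.08 cfs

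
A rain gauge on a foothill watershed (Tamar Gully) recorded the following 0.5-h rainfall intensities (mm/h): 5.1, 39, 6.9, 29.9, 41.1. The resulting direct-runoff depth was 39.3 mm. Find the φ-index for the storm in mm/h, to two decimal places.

Only the 3 blocks with intensity above φ contribute runoff: 39, 29.9, 41.1 mm/h.
Σ(I−φ)·Δt = d  ⇒  (39+29.9+41.1 − 3φ)·0.5 = 39.3
φ = (110.0 − 39.3/0.5) / 3 = 10.47 mm/h.

φ ≈ 10.47 mm/h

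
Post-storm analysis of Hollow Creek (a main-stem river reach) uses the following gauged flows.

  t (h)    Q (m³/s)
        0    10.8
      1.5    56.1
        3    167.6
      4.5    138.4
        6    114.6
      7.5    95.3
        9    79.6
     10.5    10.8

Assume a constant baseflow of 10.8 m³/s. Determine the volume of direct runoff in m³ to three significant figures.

V ≈ 3.17 × 10^6 m³

Direct-runoff ordinates (Q − Q_b): 0.0, 45.3, 156.8, 127.6, 103.8, 84.5, 68.8, 0.0 m³/s.
ΣQ_DR = 586.8 m³/s.
With Δt = 1.5 h = 5400 s, V = ΣQ_DR · Δt = 586.8 × 5400 = 3.17 × 10^6 m³.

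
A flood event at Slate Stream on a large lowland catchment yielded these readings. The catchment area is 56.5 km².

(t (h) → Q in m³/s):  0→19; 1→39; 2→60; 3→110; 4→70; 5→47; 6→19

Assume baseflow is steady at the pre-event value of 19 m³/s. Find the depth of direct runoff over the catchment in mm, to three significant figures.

d ≈ 14.7 mm

Direct runoff: 0.0, 20.0, 41.0, 91.0, 51.0, 28.0, 0.0 m³/s; ΣQ_DR = 231.0 m³/s.
V = ΣQ_DR · Δt = 231.0 × 3600 s = 8.316 × 10^5 m³.
Over A = 56.5 km², depth = V / A = 14.7 mm.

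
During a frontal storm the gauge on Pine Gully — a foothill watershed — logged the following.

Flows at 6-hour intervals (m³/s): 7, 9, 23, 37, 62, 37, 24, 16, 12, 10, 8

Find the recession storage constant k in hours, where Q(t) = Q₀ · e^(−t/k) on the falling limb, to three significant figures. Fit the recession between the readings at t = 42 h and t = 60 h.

On the falling limb, Q drops from 16 to 8 m³/s between t = 42 h and t = 60 h (Δt = 18 h).
k = −Δt / ln(Q₂/Q₁) = −18 / ln(8/16) = 26.0 h.

k ≈ 26.0 h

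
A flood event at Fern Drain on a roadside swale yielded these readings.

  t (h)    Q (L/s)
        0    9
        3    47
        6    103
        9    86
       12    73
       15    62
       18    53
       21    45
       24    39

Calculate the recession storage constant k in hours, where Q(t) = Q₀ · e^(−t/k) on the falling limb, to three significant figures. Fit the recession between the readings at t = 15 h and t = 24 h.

k ≈ 19.4 h

On the falling limb, Q drops from 62 to 39 L/s between t = 15 h and t = 24 h (Δt = 9 h).
k = −Δt / ln(Q₂/Q₁) = −9 / ln(39/62) = 19.4 h.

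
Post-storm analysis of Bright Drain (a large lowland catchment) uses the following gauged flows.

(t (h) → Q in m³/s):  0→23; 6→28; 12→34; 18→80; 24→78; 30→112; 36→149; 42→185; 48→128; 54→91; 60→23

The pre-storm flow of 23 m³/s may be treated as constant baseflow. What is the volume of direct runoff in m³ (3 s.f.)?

Direct-runoff ordinates (Q − Q_b): 0.0, 5.0, 11.0, 57.0, 55.0, 89.0, 126.0, 162.0, 105.0, 68.0, 0.0 m³/s.
ΣQ_DR = 678.0 m³/s.
With Δt = 6 h = 21600 s, V = ΣQ_DR · Δt = 678.0 × 21600 = 1.46 × 10^7 m³.

V ≈ 1.46 × 10^7 m³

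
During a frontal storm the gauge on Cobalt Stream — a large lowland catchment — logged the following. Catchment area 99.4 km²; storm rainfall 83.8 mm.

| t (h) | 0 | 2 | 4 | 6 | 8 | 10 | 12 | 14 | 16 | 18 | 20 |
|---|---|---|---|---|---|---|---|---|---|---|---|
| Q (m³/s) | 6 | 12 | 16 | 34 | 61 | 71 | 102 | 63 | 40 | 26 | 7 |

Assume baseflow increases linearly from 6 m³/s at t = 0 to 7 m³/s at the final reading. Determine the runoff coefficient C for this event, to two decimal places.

C ≈ 0.32

ΣQ_DR = 366.5 m³/s; V = ΣQ_DR·Δt = 2.639 × 10^6 m³.
Runoff depth d = V / A = 26.55 mm.
C = d / P = 26.55 / 83.8 = 0.32.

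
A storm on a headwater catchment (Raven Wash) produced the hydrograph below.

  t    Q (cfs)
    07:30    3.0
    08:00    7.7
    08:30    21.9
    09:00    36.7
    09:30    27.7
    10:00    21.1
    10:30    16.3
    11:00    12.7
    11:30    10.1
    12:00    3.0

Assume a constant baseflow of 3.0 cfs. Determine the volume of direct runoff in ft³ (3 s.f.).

V ≈ 2.34 × 10^5 ft³

Direct-runoff ordinates (Q − Q_b): 0.0, 4.7, 18.9, 33.7, 24.7, 18.1, 13.3, 9.7, 7.1, 0.0 cfs.
ΣQ_DR = 130.2 cfs.
With Δt = 0.5 h = 1800 s, V = ΣQ_DR · Δt = 130.2 × 1800 = 2.34 × 10^5 ft³.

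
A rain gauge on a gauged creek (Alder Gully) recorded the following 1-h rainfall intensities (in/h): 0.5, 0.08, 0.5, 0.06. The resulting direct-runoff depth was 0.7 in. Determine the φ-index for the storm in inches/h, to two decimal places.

Only the 2 blocks with intensity above φ contribute runoff: 0.5, 0.5 in/h.
Σ(I−φ)·Δt = d  ⇒  (0.5+0.5 − 2φ)·1 = 0.7
φ = (1.000 − 0.7/1) / 2 = 0.15 in/h.

φ ≈ 0.15 in/h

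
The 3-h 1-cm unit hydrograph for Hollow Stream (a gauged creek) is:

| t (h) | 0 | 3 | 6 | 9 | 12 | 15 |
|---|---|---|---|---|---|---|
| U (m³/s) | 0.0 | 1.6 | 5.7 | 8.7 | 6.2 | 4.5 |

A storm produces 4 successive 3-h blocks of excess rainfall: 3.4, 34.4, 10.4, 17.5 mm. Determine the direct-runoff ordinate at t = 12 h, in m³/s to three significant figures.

Q ≈ 40.8 m³/s

By discrete convolution, Q_j = Σ (P_i / 10 mm) · U_{j−i}.
At t = 12 h (j=4): Q = (3.4/10)·6.2 + (34.4/10)·8.7 + (10.4/10)·5.7 + (17.5/10)·1.6 = 40.8 m³/s.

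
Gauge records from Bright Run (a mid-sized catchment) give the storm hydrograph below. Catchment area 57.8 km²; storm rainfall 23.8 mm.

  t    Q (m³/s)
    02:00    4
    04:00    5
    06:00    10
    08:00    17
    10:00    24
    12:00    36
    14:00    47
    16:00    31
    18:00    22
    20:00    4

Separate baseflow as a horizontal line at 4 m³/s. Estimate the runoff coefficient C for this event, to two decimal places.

C ≈ 0.84

ΣQ_DR = 160.0 m³/s; V = ΣQ_DR·Δt = 1.152 × 10^6 m³.
Runoff depth d = V / A = 19.93 mm.
C = d / P = 19.93 / 23.8 = 0.84.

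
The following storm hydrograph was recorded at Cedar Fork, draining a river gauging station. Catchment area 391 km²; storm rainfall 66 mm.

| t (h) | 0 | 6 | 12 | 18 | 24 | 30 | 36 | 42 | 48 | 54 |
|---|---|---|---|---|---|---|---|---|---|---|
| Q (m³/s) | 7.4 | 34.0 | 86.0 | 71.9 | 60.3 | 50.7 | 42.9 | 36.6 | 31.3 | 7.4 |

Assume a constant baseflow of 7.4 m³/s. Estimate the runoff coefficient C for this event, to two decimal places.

ΣQ_DR = 354.5 m³/s; V = ΣQ_DR·Δt = 7.657 × 10^6 m³.
Runoff depth d = V / A = 19.58 mm.
C = d / P = 19.58 / 66 = 0.30.

C ≈ 0.30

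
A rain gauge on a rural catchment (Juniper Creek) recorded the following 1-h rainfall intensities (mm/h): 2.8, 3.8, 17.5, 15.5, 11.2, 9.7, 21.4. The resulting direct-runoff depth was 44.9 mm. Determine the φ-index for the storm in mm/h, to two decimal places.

Only the 5 blocks with intensity above φ contribute runoff: 17.5, 15.5, 11.2, 9.7, 21.4 mm/h.
Σ(I−φ)·Δt = d  ⇒  (17.5+15.5+11.2+9.7+21.4 − 5φ)·1 = 44.9
φ = (75.30 − 44.9/1) / 5 = 6.08 mm/h.

φ ≈ 6.08 mm/h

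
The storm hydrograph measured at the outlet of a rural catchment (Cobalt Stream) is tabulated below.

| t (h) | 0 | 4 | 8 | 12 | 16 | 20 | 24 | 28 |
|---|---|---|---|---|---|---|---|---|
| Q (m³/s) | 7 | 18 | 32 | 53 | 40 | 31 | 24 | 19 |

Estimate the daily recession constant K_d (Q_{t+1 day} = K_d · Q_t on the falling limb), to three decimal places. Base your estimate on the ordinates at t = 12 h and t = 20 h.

Between t = 12 h and t = 20 h the flow falls from 53 to 31 m³/s over 2×4 h = 8 h.
Per-interval ratio K = (31/53)^(1/2) = 0.7648; K_d = K^(24/4) = 0.200.

K_d ≈ 0.200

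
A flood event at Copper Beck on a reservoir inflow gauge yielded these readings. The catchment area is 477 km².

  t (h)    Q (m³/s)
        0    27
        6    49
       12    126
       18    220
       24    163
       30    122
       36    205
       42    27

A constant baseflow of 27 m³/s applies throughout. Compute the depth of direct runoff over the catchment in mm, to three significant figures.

d ≈ 32.7 mm

Direct runoff: 0.0, 22.0, 99.0, 193.0, 136.0, 95.0, 178.0, 0.0 m³/s; ΣQ_DR = 723.0 m³/s.
V = ΣQ_DR · Δt = 723.0 × 21600 s = 1.562 × 10^7 m³.
Over A = 477 km², depth = V / A = 32.7 mm.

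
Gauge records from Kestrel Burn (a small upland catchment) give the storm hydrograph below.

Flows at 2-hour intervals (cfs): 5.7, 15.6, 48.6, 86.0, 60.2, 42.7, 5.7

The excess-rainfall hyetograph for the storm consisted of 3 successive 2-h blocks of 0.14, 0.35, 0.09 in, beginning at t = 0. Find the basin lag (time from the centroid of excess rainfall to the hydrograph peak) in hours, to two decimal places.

Centroid of excess rainfall: t_c = Σ P_i·t̄_i / ΣP_i = 2.8276 h (block centres at 1, 3, 5 h).
Hydrograph peak occurs at t = 6 h, so basin lag t_L = 6 − 2.8276 = 3.17 h.

t_L ≈ 3.17 h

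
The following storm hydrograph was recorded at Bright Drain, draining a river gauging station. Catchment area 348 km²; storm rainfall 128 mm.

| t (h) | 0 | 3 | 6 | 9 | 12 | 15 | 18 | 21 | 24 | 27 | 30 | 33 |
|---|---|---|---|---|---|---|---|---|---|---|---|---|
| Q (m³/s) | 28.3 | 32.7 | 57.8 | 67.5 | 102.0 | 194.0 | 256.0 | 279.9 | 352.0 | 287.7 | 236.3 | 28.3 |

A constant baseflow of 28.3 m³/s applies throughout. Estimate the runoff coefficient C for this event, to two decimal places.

ΣQ_DR = 1583 m³/s; V = ΣQ_DR·Δt = 1.710 × 10^7 m³.
Runoff depth d = V / A = 49.12 mm.
C = d / P = 49.12 / 128 = 0.38.

C ≈ 0.38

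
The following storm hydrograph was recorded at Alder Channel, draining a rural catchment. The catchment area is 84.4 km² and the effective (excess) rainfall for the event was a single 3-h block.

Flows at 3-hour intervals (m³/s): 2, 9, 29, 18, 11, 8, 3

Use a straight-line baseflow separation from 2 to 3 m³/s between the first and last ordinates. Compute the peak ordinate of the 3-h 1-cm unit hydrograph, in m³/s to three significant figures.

U_p ≈ 33.3 m³/s

Direct runoff: 0.00, 6.83, 26.67, 15.50, 8.33, 5.17, 0.00 m³/s; ΣQ_DR = 62.50 m³/s, peak = 26.67 m³/s.
Runoff depth d = ΣQ_DR·Δt / A = 62.50 × 10800 / (84.4 km²) = 7.998 mm.
The 1-cm UH is the DRH scaled by (10 mm)/d, so U_p = 26.67 × 10/7.998 = 33.3 m³/s.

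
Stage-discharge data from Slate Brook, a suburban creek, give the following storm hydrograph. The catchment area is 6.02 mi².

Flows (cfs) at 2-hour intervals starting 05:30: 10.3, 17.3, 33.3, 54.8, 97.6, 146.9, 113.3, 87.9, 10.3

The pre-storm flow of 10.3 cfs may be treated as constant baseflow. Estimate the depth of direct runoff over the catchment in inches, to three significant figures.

d ≈ 0.247 in

Direct runoff: 0.0, 7.0, 23.0, 44.5, 87.3, 136.6, 103.0, 77.6, 0.0 cfs; ΣQ_DR = 479.0 cfs.
V = ΣQ_DR · Δt = 479.0 × 7200 s = 3.449 × 10^6 ft³.
Over A = 6.02 mi², depth = V / A = 0.247 in.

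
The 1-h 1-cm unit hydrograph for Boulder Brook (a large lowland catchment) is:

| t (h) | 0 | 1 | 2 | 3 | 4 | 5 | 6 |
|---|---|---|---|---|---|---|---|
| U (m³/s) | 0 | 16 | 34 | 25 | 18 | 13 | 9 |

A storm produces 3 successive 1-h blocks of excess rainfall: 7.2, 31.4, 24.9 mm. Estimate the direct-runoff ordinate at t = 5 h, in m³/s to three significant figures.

By discrete convolution, Q_j = Σ (P_i / 10 mm) · U_{j−i}.
At t = 5 h (j=5): Q = (7.2/10)·13 + (31.4/10)·18 + (24.9/10)·25 = 128 m³/s.

Q ≈ 128 m³/s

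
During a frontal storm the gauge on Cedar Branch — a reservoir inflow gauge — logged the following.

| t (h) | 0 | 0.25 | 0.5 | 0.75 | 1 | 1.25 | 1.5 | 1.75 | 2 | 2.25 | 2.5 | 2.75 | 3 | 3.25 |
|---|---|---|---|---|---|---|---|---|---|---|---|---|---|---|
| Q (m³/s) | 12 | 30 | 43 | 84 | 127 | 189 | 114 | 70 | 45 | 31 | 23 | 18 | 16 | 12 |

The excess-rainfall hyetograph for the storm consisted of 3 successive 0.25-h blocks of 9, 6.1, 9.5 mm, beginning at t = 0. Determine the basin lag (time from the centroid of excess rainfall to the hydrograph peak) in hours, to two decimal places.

Centroid of excess rainfall: t_c = Σ P_i·t̄_i / ΣP_i = 0.3801 h (block centres at 0.125, 0.375, 0.625 h).
Hydrograph peak occurs at t = 1.25 h, so basin lag t_L = 1.25 − 0.3801 = 0.87 h.

t_L ≈ 0.87 h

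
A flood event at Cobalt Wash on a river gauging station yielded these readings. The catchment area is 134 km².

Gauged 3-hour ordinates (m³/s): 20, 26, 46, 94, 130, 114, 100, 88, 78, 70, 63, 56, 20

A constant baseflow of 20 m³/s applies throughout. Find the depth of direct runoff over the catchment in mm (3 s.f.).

Direct runoff: 0.0, 6.0, 26.0, 74.0, 110.0, 94.0, 80.0, 68.0, 58.0, 50.0, 43.0, 36.0, 0.0 m³/s; ΣQ_DR = 645.0 m³/s.
V = ΣQ_DR · Δt = 645.0 × 10800 s = 6.966 × 10^6 m³.
Over A = 134 km², depth = V / A = 52.0 mm.

d ≈ 52.0 mm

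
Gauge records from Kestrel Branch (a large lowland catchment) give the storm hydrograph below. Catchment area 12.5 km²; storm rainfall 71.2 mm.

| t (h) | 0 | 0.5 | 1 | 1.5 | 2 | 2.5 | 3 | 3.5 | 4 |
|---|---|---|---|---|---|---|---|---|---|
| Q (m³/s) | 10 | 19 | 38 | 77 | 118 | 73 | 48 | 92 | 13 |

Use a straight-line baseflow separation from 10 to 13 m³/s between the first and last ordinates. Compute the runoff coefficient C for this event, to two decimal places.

ΣQ_DR = 384.5 m³/s; V = ΣQ_DR·Δt = 6.921 × 10^5 m³.
Runoff depth d = V / A = 55.37 mm.
C = d / P = 55.37 / 71.2 = 0.78.

C ≈ 0.78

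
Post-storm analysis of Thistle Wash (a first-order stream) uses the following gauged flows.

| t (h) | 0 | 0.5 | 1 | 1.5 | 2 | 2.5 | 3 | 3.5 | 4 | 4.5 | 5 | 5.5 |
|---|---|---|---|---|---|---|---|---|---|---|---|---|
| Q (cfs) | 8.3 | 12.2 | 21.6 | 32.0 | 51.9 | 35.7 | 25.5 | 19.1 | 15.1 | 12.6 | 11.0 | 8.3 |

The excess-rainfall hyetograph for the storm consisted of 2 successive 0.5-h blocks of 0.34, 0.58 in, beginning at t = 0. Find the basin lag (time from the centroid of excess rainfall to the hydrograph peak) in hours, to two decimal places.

Centroid of excess rainfall: t_c = Σ P_i·t̄_i / ΣP_i = 0.5652 h (block centres at 0.25, 0.75 h).
Hydrograph peak occurs at t = 2 h, so basin lag t_L = 2 − 0.5652 = 1.43 h.

t_L ≈ 1.43 h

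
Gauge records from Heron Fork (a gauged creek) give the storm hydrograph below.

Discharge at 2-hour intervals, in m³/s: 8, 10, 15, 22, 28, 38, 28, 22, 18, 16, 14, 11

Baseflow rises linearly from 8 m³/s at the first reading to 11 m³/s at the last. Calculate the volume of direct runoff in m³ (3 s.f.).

V ≈ 8.35 × 10^5 m³

Direct-runoff ordinates (Q − Q_b): 0.00, 1.73, 6.45, 13.18, 18.91, 28.64, 18.36, 12.09, 7.82, 5.55, 3.27, 0.00 m³/s.
ΣQ_DR = 116.0 m³/s.
With Δt = 2 h = 7200 s, V = ΣQ_DR · Δt = 116.0 × 7200 = 8.35 × 10^5 m³.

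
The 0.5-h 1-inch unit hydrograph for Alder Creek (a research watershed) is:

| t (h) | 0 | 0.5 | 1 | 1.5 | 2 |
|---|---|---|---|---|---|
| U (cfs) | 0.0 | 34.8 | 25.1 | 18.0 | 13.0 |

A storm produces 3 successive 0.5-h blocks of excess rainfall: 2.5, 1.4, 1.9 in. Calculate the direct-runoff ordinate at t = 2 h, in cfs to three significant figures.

By discrete convolution, Q_j = Σ (P_i / 1 in) · U_{j−i}.
At t = 2 h (j=4): Q = (2.5/1)·13.0 + (1.4/1)·18.0 + (1.9/1)·25.1 = 105 cfs.

Q ≈ 105 cfs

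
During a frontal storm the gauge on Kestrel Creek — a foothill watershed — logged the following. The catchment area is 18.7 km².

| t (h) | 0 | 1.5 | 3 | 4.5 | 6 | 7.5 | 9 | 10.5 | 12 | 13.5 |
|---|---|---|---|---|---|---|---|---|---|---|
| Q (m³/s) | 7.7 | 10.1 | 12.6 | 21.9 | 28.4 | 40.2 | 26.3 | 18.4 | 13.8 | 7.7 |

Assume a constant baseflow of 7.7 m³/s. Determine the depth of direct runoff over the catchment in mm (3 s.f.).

d ≈ 31.8 mm

Direct runoff: 0.0, 2.4, 4.9, 14.2, 20.7, 32.5, 18.6, 10.7, 6.1, 0.0 m³/s; ΣQ_DR = 110.1 m³/s.
V = ΣQ_DR · Δt = 110.1 × 5400 s = 5.945 × 10^5 m³.
Over A = 18.7 km², depth = V / A = 31.8 mm.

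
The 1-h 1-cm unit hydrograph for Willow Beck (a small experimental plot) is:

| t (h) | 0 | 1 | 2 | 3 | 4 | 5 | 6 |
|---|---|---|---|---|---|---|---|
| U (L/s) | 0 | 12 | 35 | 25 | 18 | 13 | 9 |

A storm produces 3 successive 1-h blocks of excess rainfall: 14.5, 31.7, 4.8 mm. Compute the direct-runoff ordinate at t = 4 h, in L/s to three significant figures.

By discrete convolution, Q_j = Σ (P_i / 10 mm) · U_{j−i}.
At t = 4 h (j=4): Q = (14.5/10)·18 + (31.7/10)·25 + (4.8/10)·35 = 122 L/s.

Q ≈ 122 L/s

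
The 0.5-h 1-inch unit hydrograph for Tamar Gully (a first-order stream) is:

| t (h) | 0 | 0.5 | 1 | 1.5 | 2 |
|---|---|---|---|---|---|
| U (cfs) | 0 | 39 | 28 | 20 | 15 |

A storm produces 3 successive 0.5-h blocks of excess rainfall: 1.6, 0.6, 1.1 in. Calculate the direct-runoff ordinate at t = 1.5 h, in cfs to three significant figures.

Q ≈ 91.7 cfs

By discrete convolution, Q_j = Σ (P_i / 1 in) · U_{j−i}.
At t = 1.5 h (j=3): Q = (1.6/1)·20 + (0.6/1)·28 + (1.1/1)·39 = 91.7 cfs.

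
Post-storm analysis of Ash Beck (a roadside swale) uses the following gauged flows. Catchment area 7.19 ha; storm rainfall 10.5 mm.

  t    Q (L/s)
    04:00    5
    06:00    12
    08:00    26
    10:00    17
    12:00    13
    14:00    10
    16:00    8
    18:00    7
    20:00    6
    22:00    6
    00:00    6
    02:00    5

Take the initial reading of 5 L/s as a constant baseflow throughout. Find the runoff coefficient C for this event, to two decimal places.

ΣQ_DR = 61.00 L/s; V = ΣQ_DR·Δt = 4.392 × 10^5 L.
Runoff depth d = V / A = 6.108 mm.
C = d / P = 6.108 / 10.5 = 0.58.

C ≈ 0.58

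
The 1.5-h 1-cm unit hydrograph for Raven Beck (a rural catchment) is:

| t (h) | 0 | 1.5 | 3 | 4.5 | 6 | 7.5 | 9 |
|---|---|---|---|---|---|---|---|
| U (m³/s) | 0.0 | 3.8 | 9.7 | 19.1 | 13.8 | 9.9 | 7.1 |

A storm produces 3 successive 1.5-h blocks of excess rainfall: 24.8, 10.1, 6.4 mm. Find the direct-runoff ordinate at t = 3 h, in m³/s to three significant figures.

By discrete convolution, Q_j = Σ (P_i / 10 mm) · U_{j−i}.
At t = 3 h (j=2): Q = (24.8/10)·9.7 + (10.1/10)·3.8 + (6.4/10)·0.0 = 27.9 m³/s.

Q ≈ 27.9 m³/s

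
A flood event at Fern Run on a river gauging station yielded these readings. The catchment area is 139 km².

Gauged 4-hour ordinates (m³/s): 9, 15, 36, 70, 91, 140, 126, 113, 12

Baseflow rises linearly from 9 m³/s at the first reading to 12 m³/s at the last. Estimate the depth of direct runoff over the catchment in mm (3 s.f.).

Direct runoff: 0.00, 5.62, 26.25, 59.88, 80.50, 129.12, 114.75, 101.38, 0.00 m³/s; ΣQ_DR = 517.5 m³/s.
V = ΣQ_DR · Δt = 517.5 × 14400 s = 7.452 × 10^6 m³.
Over A = 139 km², depth = V / A = 53.6 mm.

d ≈ 53.6 mm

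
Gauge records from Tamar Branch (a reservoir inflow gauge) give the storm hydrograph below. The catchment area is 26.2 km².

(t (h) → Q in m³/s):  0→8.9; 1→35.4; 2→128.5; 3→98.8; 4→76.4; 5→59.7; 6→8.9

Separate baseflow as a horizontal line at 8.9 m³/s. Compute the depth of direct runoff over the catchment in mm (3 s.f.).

d ≈ 48.7 mm

Direct runoff: 0.0, 26.5, 119.6, 89.9, 67.5, 50.8, 0.0 m³/s; ΣQ_DR = 354.3 m³/s.
V = ΣQ_DR · Δt = 354.3 × 3600 s = 1.275 × 10^6 m³.
Over A = 26.2 km², depth = V / A = 48.7 mm.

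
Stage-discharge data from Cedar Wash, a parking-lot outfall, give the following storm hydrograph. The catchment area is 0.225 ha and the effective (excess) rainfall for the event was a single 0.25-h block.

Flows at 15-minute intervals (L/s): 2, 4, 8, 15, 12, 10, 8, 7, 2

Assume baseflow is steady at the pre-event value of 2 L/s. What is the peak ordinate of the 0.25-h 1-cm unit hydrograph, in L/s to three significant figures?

Direct runoff: 0.0, 2.0, 6.0, 13.0, 10.0, 8.0, 6.0, 5.0, 0.0 L/s; ΣQ_DR = 50.00 L/s, peak = 13.0 L/s.
Runoff depth d = ΣQ_DR·Δt / A = 50.00 × 900 / (0.225 ha) = 20.00 mm.
The 1-cm UH is the DRH scaled by (10 mm)/d, so U_p = 13.0 × 10/20.00 = 6.50 L/s.

U_p ≈ 6.50 L/s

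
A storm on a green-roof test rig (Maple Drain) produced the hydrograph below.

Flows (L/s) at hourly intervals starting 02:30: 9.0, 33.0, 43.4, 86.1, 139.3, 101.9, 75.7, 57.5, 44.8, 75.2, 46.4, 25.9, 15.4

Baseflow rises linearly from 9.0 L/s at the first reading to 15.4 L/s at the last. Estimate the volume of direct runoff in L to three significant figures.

Direct-runoff ordinates (Q − Q_b): 0.00, 23.47, 33.33, 75.50, 128.17, 90.23, 63.50, 44.77, 31.53, 61.40, 32.07, 11.03, 0.00 L/s.
ΣQ_DR = 595.0 L/s.
With Δt = 1 h = 3600 s, V = ΣQ_DR · Δt = 595.0 × 3600 = 2.14 × 10^6 L.

V ≈ 2.14 × 10^6 L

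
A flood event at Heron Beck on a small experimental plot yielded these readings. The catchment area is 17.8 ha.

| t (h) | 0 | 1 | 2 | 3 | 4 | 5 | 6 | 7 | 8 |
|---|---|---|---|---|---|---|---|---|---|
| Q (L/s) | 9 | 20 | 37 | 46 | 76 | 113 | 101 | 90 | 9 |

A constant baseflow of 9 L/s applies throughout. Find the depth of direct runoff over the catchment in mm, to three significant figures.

Direct runoff: 0.0, 11.0, 28.0, 37.0, 67.0, 104.0, 92.0, 81.0, 0.0 L/s; ΣQ_DR = 420.0 L/s.
V = ΣQ_DR · Δt = 420.0 × 3600 s = 1.512 × 10^6 L.
Over A = 17.8 ha, depth = V / A = 8.49 mm.

d ≈ 8.49 mm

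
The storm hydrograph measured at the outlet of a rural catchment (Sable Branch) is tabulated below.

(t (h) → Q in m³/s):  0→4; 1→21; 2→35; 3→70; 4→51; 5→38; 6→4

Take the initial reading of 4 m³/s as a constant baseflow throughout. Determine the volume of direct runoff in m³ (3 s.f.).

V ≈ 7.02 × 10^5 m³

Direct-runoff ordinates (Q − Q_b): 0.0, 17.0, 31.0, 66.0, 47.0, 34.0, 0.0 m³/s.
ΣQ_DR = 195.0 m³/s.
With Δt = 1 h = 3600 s, V = ΣQ_DR · Δt = 195.0 × 3600 = 7.02 × 10^5 m³.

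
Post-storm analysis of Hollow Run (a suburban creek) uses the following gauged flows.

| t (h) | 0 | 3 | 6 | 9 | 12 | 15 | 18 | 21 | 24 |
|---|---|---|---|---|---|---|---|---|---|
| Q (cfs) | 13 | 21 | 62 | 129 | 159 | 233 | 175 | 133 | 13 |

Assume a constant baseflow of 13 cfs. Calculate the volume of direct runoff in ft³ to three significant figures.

Direct-runoff ordinates (Q − Q_b): 0.0, 8.0, 49.0, 116.0, 146.0, 220.0, 162.0, 120.0, 0.0 cfs.
ΣQ_DR = 821.0 cfs.
With Δt = 3 h = 10800 s, V = ΣQ_DR · Δt = 821.0 × 10800 = 8.87 × 10^6 ft³.

V ≈ 8.87 × 10^6 ft³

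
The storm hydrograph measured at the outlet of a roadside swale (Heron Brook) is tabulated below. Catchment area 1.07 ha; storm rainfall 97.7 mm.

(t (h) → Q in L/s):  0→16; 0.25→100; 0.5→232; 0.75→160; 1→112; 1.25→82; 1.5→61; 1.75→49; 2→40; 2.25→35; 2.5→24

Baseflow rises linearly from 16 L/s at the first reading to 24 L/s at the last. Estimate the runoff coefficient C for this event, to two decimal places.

ΣQ_DR = 691.0 L/s; V = ΣQ_DR·Δt = 6.219 × 10^5 L.
Runoff depth d = V / A = 58.12 mm.
C = d / P = 58.12 / 97.7 = 0.59.

C ≈ 0.59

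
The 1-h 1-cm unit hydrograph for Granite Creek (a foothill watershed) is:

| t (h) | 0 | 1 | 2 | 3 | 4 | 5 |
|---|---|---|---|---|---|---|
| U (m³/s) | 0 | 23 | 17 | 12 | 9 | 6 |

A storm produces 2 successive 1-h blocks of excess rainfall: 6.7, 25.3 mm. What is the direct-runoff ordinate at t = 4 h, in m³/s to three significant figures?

By discrete convolution, Q_j = Σ (P_i / 10 mm) · U_{j−i}.
At t = 4 h (j=4): Q = (6.7/10)·9 + (25.3/10)·12 = 36.4 m³/s.

Q ≈ 36.4 m³/s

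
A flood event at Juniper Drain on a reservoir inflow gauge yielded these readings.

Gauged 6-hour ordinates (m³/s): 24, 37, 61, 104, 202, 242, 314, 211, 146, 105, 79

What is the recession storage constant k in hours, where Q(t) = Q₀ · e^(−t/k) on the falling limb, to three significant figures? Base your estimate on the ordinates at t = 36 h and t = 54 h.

k ≈ 16.4 h

On the falling limb, Q drops from 314 to 105 m³/s between t = 36 h and t = 54 h (Δt = 18 h).
k = −Δt / ln(Q₂/Q₁) = −18 / ln(105/314) = 16.4 h.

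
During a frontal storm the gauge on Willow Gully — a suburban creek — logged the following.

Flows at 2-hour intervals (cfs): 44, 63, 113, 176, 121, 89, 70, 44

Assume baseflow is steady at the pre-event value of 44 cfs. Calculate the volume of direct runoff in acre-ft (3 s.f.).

V ≈ 60.8 acre-ft

Direct-runoff ordinates (Q − Q_b): 0.0, 19.0, 69.0, 132.0, 77.0, 45.0, 26.0, 0.0 cfs.
ΣQ_DR = 368.0 cfs.
With Δt = 2 h = 7200 s, V = ΣQ_DR · Δt = 368.0 × 7200 = 2.65 × 10^6 ft³ = 60.8 acre-ft.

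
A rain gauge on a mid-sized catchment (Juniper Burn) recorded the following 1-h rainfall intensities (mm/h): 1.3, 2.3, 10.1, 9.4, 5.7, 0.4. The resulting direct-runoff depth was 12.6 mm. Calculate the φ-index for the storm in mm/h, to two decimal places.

φ ≈ 4.20 mm/h

Only the 3 blocks with intensity above φ contribute runoff: 10.1, 9.4, 5.7 mm/h.
Σ(I−φ)·Δt = d  ⇒  (10.1+9.4+5.7 − 3φ)·1 = 12.6
φ = (25.20 − 12.6/1) / 3 = 4.20 mm/h.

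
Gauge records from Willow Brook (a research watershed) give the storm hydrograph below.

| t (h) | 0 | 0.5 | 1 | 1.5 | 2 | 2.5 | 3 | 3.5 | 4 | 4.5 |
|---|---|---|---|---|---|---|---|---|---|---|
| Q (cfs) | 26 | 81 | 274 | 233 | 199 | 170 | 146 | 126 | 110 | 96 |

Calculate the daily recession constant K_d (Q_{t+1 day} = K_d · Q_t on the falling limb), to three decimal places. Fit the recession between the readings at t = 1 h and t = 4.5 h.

K_d ≈ 0.001

Between t = 1 h and t = 4.5 h the flow falls from 274 to 96 cfs over 7×0.5 h = 3.5 h.
Per-interval ratio K = (96/274)^(1/7) = 0.8609; K_d = K^(24/0.5) = 0.001.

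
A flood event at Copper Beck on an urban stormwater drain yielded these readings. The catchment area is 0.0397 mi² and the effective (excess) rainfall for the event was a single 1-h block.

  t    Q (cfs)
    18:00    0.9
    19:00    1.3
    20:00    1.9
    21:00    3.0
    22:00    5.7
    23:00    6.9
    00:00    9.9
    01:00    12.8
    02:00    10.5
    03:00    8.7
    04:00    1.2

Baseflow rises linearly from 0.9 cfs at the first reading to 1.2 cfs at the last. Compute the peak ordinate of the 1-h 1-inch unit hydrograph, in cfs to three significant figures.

U_p ≈ 5.84 cfs

Direct runoff: 0.00, 0.37, 0.94, 2.01, 4.68, 5.85, 8.82, 11.69, 9.36, 7.53, 0.00 cfs; ΣQ_DR = 51.25 cfs, peak = 11.69 cfs.
Runoff depth d = ΣQ_DR·Δt / A = 51.25 × 3600 / (0.0397 mi²) = 2.000 in.
The 1-inch UH is the DRH scaled by (1 in)/d, so U_p = 11.69 × 1/2.000 = 5.84 cfs.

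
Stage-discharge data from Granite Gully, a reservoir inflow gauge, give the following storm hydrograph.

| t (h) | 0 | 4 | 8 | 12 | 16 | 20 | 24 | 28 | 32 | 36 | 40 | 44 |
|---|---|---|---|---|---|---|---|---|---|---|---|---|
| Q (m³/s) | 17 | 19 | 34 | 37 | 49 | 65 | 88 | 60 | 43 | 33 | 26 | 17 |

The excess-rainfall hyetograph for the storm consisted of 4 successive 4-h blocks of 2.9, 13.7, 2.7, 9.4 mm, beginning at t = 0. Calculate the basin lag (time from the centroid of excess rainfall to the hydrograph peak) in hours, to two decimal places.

t_L ≈ 15.41 h

Centroid of excess rainfall: t_c = Σ P_i·t̄_i / ΣP_i = 8.5923 h (block centres at 2, 6, 10, 14 h).
Hydrograph peak occurs at t = 24 h, so basin lag t_L = 24 − 8.5923 = 15.41 h.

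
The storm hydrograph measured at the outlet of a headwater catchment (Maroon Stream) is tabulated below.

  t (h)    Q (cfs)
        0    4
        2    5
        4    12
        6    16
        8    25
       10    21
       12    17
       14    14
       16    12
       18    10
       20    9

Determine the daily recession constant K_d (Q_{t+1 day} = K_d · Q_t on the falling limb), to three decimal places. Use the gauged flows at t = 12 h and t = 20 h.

K_d ≈ 0.148

Between t = 12 h and t = 20 h the flow falls from 17 to 9 cfs over 4×2 h = 8 h.
Per-interval ratio K = (9/17)^(1/4) = 0.8530; K_d = K^(24/2) = 0.148.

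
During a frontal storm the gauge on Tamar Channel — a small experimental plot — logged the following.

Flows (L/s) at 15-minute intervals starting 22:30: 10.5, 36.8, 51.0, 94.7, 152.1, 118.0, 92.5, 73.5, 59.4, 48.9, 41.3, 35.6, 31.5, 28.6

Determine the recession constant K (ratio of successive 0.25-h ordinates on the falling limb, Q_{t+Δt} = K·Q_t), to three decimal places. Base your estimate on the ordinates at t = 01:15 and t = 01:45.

K ≈ 0.896

Using the recession-limb readings at t = 01:15 and t = 01:45: Q falls from 35.6 to 28.6 L/s over 2 intervals.
K = (Q₂/Q₁)^(1/2) = (28.6/35.6)^(1/2) = 0.896.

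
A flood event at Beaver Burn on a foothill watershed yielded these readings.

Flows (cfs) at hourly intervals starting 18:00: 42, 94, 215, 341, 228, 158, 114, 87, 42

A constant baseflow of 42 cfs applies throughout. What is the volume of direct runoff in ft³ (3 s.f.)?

Direct-runoff ordinates (Q − Q_b): 0.0, 52.0, 173.0, 299.0, 186.0, 116.0, 72.0, 45.0, 0.0 cfs.
ΣQ_DR = 943.0 cfs.
With Δt = 1 h = 3600 s, V = ΣQ_DR · Δt = 943.0 × 3600 = 3.39 × 10^6 ft³.

V ≈ 3.39 × 10^6 ft³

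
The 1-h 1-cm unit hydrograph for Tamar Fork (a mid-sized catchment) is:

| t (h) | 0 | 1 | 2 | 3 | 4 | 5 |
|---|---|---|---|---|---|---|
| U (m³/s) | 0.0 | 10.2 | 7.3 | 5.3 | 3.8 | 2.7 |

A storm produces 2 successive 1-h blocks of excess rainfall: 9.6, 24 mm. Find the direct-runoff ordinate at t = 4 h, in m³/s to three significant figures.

By discrete convolution, Q_j = Σ (P_i / 10 mm) · U_{j−i}.
At t = 4 h (j=4): Q = (9.6/10)·3.8 + (24/10)·5.3 = 16.4 m³/s.

Q ≈ 16.4 m³/s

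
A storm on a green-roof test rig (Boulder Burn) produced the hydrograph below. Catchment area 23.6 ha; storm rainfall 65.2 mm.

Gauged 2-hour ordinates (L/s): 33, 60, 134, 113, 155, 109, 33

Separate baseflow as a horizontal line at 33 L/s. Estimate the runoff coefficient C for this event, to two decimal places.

ΣQ_DR = 406.0 L/s; V = ΣQ_DR·Δt = 2.923 × 10^6 L.
Runoff depth d = V / A = 12.39 mm.
C = d / P = 12.39 / 65.2 = 0.19.

C ≈ 0.19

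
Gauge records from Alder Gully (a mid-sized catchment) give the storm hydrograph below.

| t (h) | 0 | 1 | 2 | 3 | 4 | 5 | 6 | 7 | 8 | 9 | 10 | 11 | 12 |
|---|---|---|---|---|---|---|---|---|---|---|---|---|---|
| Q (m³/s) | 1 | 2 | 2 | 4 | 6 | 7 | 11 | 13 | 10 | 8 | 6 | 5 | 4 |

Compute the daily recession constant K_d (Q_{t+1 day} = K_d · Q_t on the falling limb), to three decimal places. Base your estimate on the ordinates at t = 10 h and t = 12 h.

Between t = 10 h and t = 12 h the flow falls from 6 to 4 m³/s over 2×1 h = 2 h.
Per-interval ratio K = (4/6)^(1/2) = 0.8165; K_d = K^(24/1) = 0.008.

K_d ≈ 0.008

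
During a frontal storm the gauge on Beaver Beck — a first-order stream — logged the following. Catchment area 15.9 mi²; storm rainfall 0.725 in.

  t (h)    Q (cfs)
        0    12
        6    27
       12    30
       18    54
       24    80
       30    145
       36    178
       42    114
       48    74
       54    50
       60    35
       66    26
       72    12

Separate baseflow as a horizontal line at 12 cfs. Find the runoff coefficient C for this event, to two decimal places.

ΣQ_DR = 681.0 cfs; V = ΣQ_DR·Δt = 1.471 × 10^7 ft³.
Runoff depth d = V / A = 0.3982 in.
C = d / P = 0.3982 / 0.725 = 0.55.

C ≈ 0.55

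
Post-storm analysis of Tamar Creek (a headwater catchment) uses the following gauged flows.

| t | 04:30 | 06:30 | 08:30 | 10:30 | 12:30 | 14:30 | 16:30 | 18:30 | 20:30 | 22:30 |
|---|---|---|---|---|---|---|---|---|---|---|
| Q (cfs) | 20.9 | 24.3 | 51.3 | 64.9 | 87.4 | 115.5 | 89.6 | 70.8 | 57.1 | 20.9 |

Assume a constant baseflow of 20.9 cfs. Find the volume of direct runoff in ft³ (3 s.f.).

V ≈ 2.83 × 10^6 ft³

Direct-runoff ordinates (Q − Q_b): 0.0, 3.4, 30.4, 44.0, 66.5, 94.6, 68.7, 49.9, 36.2, 0.0 cfs.
ΣQ_DR = 393.7 cfs.
With Δt = 2 h = 7200 s, V = ΣQ_DR · Δt = 393.7 × 7200 = 2.83 × 10^6 ft³.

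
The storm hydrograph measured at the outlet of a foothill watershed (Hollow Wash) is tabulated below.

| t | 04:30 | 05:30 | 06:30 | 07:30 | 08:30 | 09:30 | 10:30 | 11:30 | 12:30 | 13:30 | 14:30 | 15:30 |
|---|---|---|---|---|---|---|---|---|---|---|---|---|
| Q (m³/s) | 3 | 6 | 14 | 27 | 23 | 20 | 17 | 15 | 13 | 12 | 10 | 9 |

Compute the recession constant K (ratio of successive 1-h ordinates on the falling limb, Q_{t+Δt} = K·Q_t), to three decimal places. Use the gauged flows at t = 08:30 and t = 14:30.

K ≈ 0.870

Using the recession-limb readings at t = 08:30 and t = 14:30: Q falls from 23 to 10 m³/s over 6 intervals.
K = (Q₂/Q₁)^(1/6) = (10/23)^(1/6) = 0.870.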